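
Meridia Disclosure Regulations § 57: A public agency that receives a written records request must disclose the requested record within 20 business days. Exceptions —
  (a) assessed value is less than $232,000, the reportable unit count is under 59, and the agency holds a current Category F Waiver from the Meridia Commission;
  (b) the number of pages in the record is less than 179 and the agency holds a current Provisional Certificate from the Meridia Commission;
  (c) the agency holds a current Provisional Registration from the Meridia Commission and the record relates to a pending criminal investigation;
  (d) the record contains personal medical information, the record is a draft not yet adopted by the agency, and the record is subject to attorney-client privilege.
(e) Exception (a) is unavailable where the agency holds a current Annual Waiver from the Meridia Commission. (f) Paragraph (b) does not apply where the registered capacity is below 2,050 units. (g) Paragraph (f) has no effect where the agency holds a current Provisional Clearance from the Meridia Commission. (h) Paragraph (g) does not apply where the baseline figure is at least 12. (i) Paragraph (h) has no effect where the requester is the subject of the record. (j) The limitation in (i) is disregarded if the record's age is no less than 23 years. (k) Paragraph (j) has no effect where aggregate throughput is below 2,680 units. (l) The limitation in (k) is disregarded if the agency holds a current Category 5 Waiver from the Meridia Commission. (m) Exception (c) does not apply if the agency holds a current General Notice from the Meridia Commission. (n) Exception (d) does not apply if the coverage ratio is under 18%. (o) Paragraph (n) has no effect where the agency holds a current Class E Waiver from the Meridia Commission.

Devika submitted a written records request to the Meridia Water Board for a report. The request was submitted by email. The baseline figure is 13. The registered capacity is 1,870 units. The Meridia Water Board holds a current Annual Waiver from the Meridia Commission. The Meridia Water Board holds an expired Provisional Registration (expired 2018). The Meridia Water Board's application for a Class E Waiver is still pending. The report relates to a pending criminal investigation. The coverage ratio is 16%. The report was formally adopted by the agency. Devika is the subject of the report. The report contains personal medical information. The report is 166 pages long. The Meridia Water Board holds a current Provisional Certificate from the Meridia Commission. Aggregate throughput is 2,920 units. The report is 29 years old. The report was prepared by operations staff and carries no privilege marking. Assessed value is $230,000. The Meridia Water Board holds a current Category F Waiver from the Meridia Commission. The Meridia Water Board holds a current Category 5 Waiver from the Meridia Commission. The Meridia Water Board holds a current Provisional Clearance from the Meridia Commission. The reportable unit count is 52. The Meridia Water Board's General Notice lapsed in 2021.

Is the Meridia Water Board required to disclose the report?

Yes — the Meridia Water Board must disclose the report.

Exception (a): assessed value is $230,000, less than the $232,000 limit; the reportable unit count is 52, under the 59 limit; a current Category F Waiver is held — every condition holds. Turning to paragraph (e): (e) applies — a current Annual Waiver is held. Exception (a) does not apply.
All of (b)'s requirements are met (the number of pages in the record is 166, less than the 179 limit; a current Provisional Certificate is held). However, paragraphs (f)–(l) must be considered: (f) operates against (b): the registered capacity is 1,870 units, below the 2,050 units limit. (g) operates (a current Provisional Clearance is held), but is itself disapplied by (h): (h) operates — the baseline figure is 13, meeting the 12 threshold. (i) is triggered (Devika is the subject of the report), but is displaced by (j): (j) operates — the record's age is 29 years, meeting the 23 years threshold. (k), which would lift (j), is not triggered — aggregate throughput is 2,920 units, not below 2,680 units. So (b) is unavailable.
Exception (c) requires that the agency holds a current Provisional Registration from the Meridia Commission; but no current Provisional Registration is held, so (c) is unavailable.
Exception (d) requires that the record is a draft not yet adopted by the agency; but the report has been formally adopted, so (d) is unavailable.
No exception is made out. the Meridia Water Board falls within the general rule.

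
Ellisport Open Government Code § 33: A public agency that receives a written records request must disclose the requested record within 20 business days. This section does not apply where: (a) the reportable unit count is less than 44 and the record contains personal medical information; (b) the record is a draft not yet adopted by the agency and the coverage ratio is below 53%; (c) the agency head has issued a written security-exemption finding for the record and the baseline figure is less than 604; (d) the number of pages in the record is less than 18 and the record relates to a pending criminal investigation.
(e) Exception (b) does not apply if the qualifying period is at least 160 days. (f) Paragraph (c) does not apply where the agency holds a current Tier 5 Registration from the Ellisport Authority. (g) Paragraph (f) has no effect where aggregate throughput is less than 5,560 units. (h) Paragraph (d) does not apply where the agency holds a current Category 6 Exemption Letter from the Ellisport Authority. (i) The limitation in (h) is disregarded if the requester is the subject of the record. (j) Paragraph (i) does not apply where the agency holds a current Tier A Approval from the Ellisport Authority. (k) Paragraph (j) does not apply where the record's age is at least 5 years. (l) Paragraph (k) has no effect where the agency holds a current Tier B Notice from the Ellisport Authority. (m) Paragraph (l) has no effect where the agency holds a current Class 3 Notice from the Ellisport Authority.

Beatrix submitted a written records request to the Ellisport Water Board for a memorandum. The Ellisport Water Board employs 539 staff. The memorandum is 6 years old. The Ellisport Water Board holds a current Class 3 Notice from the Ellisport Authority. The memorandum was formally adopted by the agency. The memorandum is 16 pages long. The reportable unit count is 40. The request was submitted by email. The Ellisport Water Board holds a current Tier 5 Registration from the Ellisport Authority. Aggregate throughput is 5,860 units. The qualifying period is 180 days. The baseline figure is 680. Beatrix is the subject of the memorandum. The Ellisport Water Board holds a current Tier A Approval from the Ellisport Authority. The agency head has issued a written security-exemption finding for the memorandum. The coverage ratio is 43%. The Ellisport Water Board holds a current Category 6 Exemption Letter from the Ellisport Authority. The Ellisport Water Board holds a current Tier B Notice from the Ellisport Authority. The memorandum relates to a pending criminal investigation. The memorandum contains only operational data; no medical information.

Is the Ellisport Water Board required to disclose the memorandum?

No — exception (d) applies; the Ellisport Water Board is not required to disclose the memorandum.

Exception (a) does not apply: the memorandum contains only operational data.
Exception (b) fails — the memorandum has been formally adopted.
Exception (c) fails — the baseline figure is 680, not less than 604.
Exception (d)'s conditions are all satisfied: the number of pages in the record is 16, less than the 18 limit; the memorandum relates to a pending investigation. As to paragraphs (h)–(m): (h) is triggered (a current Category 6 Exemption Letter is held), but is displaced by (i): (i) applies — Beatrix is the subject of the memorandum. (j) would limit (i) — a current Tier A Approval is held — but (k) sets (j) aside: (k) operates against (j): the record's age is 6 years, meeting the 5 years threshold. (l) would limit (k) — a current Tier B Notice is held — but (m) sets (l) aside: (m) operates — a current Class 3 Notice is held. (d) remains available.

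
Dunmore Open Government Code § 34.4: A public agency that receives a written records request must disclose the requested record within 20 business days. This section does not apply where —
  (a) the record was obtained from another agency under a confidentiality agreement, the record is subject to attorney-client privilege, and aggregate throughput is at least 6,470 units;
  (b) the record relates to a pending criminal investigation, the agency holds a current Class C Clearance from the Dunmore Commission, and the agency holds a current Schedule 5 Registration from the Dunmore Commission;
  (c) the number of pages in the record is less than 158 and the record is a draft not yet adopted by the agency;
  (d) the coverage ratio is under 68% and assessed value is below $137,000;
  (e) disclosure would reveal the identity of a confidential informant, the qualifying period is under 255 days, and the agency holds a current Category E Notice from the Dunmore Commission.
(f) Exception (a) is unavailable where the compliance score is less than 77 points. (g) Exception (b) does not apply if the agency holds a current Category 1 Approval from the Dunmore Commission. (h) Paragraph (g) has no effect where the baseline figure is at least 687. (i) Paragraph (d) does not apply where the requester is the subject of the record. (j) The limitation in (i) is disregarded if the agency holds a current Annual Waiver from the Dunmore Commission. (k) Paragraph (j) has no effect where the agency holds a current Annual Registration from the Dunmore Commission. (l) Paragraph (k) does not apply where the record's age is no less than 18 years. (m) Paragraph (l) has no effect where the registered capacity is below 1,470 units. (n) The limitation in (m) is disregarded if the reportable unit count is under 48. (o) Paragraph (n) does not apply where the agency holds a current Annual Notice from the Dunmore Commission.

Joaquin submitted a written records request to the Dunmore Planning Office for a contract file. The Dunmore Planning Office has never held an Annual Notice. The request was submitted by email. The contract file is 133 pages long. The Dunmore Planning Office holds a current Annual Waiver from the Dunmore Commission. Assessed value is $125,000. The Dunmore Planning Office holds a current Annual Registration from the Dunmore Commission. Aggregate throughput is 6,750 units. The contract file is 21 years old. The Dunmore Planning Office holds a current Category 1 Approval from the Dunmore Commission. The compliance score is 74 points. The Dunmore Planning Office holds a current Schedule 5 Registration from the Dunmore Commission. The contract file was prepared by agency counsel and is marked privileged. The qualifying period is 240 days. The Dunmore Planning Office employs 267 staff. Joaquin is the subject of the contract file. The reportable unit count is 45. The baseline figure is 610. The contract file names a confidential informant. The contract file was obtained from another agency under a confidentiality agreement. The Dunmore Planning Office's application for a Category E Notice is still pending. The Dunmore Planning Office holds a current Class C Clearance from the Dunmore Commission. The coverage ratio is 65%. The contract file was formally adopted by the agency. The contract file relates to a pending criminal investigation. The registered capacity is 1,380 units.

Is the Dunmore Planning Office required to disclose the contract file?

No — exception (d) applies; the Dunmore Planning Office is not required to disclose the contract file.

Exception (a): the contract file was obtained under a confidentiality agreement; the contract file is privileged; aggregate throughput is 6,750 units, meeting the 6,470 units threshold — every condition holds. Turning to paragraph (f): (f) operates against (a): the compliance score is 74 points, less than the 77 points limit. So (a) is unavailable.
Exception (b): the contract file relates to a pending investigation; a current Class C Clearance is held; a current Schedule 5 Registration is held — every condition holds. But: (g) operates against (b): a current Category 1 Approval is held. (h), which would lift (g), does not operate here — the baseline figure is 610, short of 687. (b) is therefore removed.
Exception (c) fails — the contract file has been formally adopted.
Exception (d) is satisfied on its face — the coverage ratio is 65%, under the 68% limit; assessed value is $125,000, below the $137,000 limit. As to paragraphs (i)–(o): (i) applies (Joaquin is the subject of the contract file), but is itself disapplied by (j): (j) is engaged — a current Annual Waiver is held. (k) applies (a current Annual Registration is held), but is displaced by (l): (l) operates against (k): the record's age is 21 years, meeting the 18 years threshold. (m) is engaged (the registered capacity is 1,380 units, below the 1,470 units limit), but is set aside by (n): (n) operates against (m): the reportable unit count is 45, under the 48 limit. (o), which would lift (n), is inapplicable — there is no Annual Notice in force. Exception (d) stands.
Exception (e) requires that the agency holds a current Category E Notice from the Dunmore Commission; but there is no Category E Notice in force, so (e) is unavailable.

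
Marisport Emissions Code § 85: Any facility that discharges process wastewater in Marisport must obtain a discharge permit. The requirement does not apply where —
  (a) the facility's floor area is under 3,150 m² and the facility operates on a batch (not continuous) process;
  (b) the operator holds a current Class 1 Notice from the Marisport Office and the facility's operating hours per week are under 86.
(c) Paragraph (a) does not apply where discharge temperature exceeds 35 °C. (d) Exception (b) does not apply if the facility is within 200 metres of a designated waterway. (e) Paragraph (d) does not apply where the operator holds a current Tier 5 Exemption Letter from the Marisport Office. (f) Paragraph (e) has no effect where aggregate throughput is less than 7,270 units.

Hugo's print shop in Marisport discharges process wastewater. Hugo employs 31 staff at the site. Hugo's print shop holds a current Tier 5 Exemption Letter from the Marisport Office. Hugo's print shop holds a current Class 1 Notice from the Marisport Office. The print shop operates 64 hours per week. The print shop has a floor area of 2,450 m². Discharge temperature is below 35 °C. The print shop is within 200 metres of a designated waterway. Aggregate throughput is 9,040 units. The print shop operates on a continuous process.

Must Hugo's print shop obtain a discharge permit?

No — exception (b) applies; Hugo's print shop is not required to obtain a discharge permit.

Exception (a) requires that the facility operates on a batch (not continuous) process; but the facility operates on a continuous process, so (a) is unavailable.
All of (b)'s requirements are met (a current Class 1 Notice is held; the facility's operating hours per week are 64, under the 86 limit). As to paragraphs (d)–(f): (d) applies (the print shop is within 200 m of a designated waterway), but is displaced by (e): (e) is engaged — a current Tier 5 Exemption Letter is held. (f) is not engaged (aggregate throughput is 9,040 units, not less than 7,270 units), so (e) stands. So (b) applies.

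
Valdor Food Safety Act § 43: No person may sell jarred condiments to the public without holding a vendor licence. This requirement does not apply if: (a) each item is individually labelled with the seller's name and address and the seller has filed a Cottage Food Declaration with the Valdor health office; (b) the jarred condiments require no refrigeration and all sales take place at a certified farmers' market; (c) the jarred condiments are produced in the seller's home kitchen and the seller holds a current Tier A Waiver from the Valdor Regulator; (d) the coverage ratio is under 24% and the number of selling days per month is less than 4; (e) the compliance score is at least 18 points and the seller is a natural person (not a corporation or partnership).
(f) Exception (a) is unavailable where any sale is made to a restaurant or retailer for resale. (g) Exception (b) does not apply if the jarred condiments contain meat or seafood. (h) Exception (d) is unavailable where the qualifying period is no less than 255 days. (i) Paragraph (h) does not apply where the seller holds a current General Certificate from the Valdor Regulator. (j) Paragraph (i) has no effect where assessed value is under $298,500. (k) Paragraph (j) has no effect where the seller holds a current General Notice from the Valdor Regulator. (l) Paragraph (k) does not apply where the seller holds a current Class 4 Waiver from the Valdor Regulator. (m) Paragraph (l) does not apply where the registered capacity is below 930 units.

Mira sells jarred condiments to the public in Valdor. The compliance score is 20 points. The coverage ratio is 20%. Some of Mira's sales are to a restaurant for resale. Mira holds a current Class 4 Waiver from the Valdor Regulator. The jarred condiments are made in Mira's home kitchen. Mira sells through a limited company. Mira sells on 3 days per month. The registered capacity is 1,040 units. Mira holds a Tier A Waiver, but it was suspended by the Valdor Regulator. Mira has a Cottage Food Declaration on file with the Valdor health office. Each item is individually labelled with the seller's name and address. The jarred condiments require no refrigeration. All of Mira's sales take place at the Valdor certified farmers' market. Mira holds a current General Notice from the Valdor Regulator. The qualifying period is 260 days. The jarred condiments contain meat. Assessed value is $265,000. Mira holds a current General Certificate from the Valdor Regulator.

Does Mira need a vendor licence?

Yes — Mira must hold a vendor licence.

Exception (a) is satisfied on its face — items are individually labelled; a Cottage Food Declaration is on file. However, paragraph (f) must be considered: (f) operates against (a): some sales are to a restaurant for resale. (a) is therefore removed.
Exception (b) is satisfied on its face — the jarred condiments are shelf-stable; all sales are at a certified farmers' market. Turning to paragraph (g): (g) operates against (b): the jarred condiments contain meat. (b) is therefore removed.
Exception (c) fails — there is no Tier A Waiver in force.
All of (d)'s requirements are met (the coverage ratio is 20%, under the 24% limit; the number of selling days per month is 3, less than the 4 limit). But applying paragraphs (h)–(m): (h) is triggered — the qualifying period is 260 days, meeting the 255 days threshold. (i) would limit (h) — a current General Certificate is held — but (j) sets (i) aside: (j) operates against (i): assessed value is $265,000, under the $298,500 limit. (k) would limit (j) — a current General Notice is held — but (l) sets (k) aside: (l) operates — a current Class 4 Waiver is held. (m), which would lift (l), is not triggered — the registered capacity is 1,040 units, not below 930 units. (d) is therefore removed.
Exception (e) fails — the seller operates through a limited company.
No exception displaces § 43.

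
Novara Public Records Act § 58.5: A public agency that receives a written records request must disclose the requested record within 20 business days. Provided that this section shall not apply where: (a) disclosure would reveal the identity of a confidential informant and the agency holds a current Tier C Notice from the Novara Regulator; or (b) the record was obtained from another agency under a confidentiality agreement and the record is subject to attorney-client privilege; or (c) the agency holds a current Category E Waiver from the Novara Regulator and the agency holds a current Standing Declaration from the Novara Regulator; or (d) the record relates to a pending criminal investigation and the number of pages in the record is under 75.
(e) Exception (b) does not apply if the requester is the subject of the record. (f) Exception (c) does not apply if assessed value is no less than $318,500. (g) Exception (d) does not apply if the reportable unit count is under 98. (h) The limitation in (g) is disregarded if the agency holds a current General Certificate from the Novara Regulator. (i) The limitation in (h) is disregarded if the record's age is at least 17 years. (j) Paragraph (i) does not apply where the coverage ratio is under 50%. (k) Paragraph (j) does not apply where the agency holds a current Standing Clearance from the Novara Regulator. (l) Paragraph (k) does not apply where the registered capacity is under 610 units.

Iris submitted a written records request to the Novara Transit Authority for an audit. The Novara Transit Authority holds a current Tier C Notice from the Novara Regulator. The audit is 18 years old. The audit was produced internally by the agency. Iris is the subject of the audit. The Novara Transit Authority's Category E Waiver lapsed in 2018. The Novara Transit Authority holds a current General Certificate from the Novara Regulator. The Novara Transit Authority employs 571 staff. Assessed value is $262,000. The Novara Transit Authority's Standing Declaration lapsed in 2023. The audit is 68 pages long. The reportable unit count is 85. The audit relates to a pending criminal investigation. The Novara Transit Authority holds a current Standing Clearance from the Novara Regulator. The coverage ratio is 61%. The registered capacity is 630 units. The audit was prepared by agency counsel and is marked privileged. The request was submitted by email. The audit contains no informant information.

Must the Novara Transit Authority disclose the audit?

Yes — the Novara Transit Authority must disclose the audit.

Exception (a) requires that disclosure would reveal the identity of a confidential informant; but the audit contains no informant information, so (a) is unavailable.
Exception (b) does not apply: the audit was produced internally.
Exception (c) requires that the agency holds a current Category E Waiver from the Novara Regulator; but there is no Category E Waiver in force, so (c) is unavailable.
Exception (d) is satisfied on its face — the audit relates to a pending investigation; the number of pages in the record is 68, under the 75 limit. But applying paragraphs (g)–(l): (g) operates — the reportable unit count is 85, under the 98 limit. (h) would limit (g) — a current General Certificate is held — but (i) sets (h) aside: (i) applies — the record's age is 18 years, meeting the 17 years threshold. (j) does not operate here (the coverage ratio is 61%, not under 50%), so (i) stands. (d) is therefore removed.
None of the exceptions is available; § 58.5 applies in full.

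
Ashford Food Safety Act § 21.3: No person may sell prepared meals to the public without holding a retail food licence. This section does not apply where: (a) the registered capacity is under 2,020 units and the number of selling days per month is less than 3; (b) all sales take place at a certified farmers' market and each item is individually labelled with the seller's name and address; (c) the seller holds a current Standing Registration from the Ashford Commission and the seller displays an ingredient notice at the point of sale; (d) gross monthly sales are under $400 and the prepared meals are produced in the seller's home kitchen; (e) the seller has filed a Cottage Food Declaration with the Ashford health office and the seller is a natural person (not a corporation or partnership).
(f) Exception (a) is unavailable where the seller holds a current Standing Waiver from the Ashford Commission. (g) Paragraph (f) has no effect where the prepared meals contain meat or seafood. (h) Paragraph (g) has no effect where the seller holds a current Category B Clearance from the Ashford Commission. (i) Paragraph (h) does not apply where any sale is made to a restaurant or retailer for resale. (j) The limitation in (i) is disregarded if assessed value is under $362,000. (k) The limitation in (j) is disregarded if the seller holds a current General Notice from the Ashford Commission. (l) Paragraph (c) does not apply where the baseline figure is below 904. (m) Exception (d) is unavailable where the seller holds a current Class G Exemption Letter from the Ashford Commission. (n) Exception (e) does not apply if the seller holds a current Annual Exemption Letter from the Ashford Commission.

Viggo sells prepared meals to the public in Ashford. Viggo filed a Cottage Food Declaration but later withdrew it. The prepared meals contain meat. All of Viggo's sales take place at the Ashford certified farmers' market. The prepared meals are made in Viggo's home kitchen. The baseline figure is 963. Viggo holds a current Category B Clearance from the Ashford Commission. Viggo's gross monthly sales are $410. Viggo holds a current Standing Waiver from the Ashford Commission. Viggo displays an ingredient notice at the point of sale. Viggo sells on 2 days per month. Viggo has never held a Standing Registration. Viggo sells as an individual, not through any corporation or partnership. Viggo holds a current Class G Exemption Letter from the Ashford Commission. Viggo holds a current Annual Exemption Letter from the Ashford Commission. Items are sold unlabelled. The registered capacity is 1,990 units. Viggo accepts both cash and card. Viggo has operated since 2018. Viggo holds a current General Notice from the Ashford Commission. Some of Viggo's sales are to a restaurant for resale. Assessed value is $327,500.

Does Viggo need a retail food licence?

Exception (a)'s conditions are all satisfied: the registered capacity is 1,990 units, under the 2,020 units limit; the number of selling days per month is 2, less than the 3 limit. Under paragraphs (f)–(k): (f) is triggered (a current Standing Waiver is held), but is itself disapplied by (g): (g) is engaged — the prepared meals contain meat. (h) would limit (g) — a current Category B Clearance is held — but (i) sets (h) aside: (i) applies — some sales are to a restaurant for resale. (j) would limit (i) — assessed value is $327,500, under the $362,000 limit — but (k) sets (j) aside: (k) operates against (j): a current General Notice is held. (a) remains available.
Exception (b) requires that each item is individually labelled with the seller's name and address; but items are sold unlabelled, so (b) is unavailable.
Exception (c) requires that the seller holds a current Standing Registration from the Ashford Commission; but there is no Standing Registration in force, so (c) is unavailable.
Exception (d) requires that gross monthly sales are under $400; but gross monthly sales are $410, not under $400, so (d) is unavailable.
Exception (e) does not apply: the Cottage Food Declaration was withdrawn.

No — exception (a) applies; Viggo is not required to hold a retail food licence.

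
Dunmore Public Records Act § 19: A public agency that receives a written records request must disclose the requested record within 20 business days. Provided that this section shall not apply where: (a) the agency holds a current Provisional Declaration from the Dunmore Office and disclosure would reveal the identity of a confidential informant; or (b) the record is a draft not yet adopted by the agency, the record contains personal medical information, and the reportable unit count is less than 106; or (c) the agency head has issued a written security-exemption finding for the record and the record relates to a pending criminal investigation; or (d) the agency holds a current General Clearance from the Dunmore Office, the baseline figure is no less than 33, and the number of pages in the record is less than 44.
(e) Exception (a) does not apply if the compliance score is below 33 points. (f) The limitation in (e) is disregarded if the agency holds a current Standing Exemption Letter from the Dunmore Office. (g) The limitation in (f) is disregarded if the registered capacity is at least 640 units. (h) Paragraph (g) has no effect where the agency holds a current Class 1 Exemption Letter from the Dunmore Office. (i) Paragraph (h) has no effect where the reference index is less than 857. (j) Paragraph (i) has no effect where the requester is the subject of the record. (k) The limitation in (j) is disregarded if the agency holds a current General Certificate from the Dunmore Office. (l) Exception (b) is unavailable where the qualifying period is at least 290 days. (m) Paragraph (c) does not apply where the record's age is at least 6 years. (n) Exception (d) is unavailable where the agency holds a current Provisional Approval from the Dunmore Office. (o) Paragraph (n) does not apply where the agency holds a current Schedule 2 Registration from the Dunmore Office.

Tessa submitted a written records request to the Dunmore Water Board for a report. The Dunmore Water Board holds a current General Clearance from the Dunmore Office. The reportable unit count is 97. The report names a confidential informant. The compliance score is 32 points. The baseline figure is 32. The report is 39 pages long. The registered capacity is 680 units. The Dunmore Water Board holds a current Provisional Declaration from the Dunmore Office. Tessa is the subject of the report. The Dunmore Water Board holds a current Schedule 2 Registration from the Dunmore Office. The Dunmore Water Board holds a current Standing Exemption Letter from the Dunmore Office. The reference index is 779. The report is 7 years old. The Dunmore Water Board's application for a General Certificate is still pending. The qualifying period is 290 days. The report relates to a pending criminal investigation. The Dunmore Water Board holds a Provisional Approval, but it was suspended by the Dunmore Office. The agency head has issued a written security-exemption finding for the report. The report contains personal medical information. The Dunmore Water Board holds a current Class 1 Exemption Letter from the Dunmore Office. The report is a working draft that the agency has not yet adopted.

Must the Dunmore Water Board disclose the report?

No — exception (a) applies; the Dunmore Water Board is not required to disclose the report.

Exception (a): a current Provisional Declaration is held; the report names a confidential informant — every condition holds. Under paragraphs (e)–(k): (e) would limit (a) — the compliance score is 32 points, below the 33 points limit — but (f) sets (e) aside: (f) is triggered — a current Standing Exemption Letter is held. (g) applies (the registered capacity is 680 units, meeting the 640 units threshold), but is itself disapplied by (h): (h) is engaged — a current Class 1 Exemption Letter is held. (i) operates (the reference index is 779, less than the 857 limit), but is displaced by (j): (j) operates against (i): Tessa is the subject of the report. (k), which would lift (j), is not triggered — the General Certificate is not current. So (a) applies.
Exception (b)'s conditions are all satisfied: the report is an unadopted draft; the report contains personal medical information; the reportable unit count is 97, less than the 106 limit. But: (l) operates against (b): the qualifying period is 290 days, meeting the 290 days threshold. Exception (b) does not apply.
Exception (c)'s conditions are all satisfied: a written security-exemption finding has been issued; the report relates to a pending investigation. However, paragraph (m) must be considered: (m) operates against (c): the record's age is 7 years, meeting the 6 years threshold. So (c) is unavailable.
Exception (d) fails — the baseline figure is 32, short of 33.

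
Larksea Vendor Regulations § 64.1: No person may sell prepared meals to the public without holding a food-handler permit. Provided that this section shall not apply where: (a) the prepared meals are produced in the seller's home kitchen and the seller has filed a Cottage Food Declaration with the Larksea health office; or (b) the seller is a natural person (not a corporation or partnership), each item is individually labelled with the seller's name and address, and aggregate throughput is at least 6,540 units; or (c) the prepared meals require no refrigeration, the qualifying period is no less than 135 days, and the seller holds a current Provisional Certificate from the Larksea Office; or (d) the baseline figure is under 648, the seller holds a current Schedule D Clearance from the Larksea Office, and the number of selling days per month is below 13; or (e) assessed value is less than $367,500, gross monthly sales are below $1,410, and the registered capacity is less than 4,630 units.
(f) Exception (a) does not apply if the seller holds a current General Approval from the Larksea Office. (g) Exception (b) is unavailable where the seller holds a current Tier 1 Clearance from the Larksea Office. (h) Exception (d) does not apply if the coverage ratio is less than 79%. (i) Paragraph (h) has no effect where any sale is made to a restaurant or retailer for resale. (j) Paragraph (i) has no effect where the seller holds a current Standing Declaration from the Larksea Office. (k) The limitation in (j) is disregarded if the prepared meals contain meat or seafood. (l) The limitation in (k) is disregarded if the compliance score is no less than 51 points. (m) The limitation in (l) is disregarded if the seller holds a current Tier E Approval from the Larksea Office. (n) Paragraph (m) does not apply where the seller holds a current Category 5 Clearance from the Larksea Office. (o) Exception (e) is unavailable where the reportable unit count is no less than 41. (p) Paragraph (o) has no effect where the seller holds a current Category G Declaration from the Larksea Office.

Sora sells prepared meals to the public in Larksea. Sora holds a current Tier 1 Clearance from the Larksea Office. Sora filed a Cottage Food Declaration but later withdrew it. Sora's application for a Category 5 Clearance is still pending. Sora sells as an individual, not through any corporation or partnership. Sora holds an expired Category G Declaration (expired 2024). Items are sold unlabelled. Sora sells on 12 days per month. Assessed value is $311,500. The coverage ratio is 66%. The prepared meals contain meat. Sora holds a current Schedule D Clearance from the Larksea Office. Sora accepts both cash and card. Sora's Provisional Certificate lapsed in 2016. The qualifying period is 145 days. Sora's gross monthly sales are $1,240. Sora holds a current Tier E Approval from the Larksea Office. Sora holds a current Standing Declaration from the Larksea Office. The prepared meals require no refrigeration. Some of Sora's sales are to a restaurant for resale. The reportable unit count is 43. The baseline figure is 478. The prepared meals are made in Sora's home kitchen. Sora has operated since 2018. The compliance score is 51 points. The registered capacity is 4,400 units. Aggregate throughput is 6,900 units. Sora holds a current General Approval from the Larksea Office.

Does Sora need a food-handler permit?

Exception (a) requires that the seller has filed a Cottage Food Declaration with the Larksea health office; but the Cottage Food Declaration was withdrawn, so (a) is unavailable.
Exception (b) fails — items are sold unlabelled.
Exception (c) fails — there is no Provisional Certificate in force.
Exception (d) is satisfied on its face — the baseline figure is 478, under the 648 limit; a current Schedule D Clearance is held; the number of selling days per month is 12, below the 13 limit. Under paragraphs (h)–(n): (h) is engaged (the coverage ratio is 66%, less than the 79% limit), but is set aside by (i): (i) operates against (h): some sales are to a restaurant for resale. (j) would limit (i) — a current Standing Declaration is held — but (k) sets (j) aside: (k) operates against (j): the prepared meals contain meat. (l) is engaged (the compliance score is 51 points, meeting the 51 points threshold), but is displaced by (m): (m) operates — a current Tier E Approval is held. (n), which would lift (m), is not engaged — the Category 5 Clearance is not current. (d) remains available.
Exception (e): assessed value is $311,500, less than the $367,500 limit; gross monthly sales are $1,240, below the $1,410 limit; the registered capacity is 4,400 units, less than the 4,630 units limit — every condition holds. But applying paragraphs (o)–(p): (o) operates — the reportable unit count is 43, meeting the 41 threshold. (p), which would lift (o), does not operate here — there is no Category G Declaration in force. (e) is therefore removed.

No — exception (d) applies; Sora is not required to hold a food-handler permit.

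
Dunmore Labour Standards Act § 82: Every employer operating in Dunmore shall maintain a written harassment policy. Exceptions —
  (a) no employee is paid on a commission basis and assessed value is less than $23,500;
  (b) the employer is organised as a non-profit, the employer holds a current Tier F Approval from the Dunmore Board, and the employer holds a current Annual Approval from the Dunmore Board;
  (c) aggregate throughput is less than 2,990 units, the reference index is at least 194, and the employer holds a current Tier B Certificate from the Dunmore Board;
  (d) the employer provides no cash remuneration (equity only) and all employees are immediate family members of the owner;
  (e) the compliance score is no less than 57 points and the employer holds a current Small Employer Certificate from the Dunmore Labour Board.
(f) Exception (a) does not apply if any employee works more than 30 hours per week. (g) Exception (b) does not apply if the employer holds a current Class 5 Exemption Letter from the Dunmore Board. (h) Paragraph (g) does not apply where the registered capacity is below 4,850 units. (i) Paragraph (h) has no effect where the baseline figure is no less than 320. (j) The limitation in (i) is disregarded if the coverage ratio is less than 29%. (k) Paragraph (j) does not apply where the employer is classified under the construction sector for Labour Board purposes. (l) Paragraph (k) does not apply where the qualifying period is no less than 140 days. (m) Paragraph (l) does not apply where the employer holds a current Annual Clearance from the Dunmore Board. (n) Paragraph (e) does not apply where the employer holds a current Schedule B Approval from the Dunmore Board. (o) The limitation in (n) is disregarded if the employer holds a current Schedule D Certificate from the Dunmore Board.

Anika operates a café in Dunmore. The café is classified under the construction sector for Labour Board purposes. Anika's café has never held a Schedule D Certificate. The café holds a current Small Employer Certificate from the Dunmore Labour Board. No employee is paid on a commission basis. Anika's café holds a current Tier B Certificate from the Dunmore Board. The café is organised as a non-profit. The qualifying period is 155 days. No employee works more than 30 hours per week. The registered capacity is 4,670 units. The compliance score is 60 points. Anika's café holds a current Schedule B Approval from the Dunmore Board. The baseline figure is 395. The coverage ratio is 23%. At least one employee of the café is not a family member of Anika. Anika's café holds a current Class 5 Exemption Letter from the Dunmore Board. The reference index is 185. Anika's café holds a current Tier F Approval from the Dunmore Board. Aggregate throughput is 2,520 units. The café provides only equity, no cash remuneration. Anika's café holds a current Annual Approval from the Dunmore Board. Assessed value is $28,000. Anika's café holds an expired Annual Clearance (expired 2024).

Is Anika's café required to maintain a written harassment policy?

Exception (a) requires that assessed value is less than $23,500; but assessed value is $28,000, not less than $23,500, so (a) is unavailable.
All of (b)'s requirements are met (the employer is a non-profit; a current Tier F Approval is held; a current Annual Approval is held). Considering the limiting provisions: (g) would limit (b) — a current Class 5 Exemption Letter is held — but (h) sets (g) aside: (h) applies — the registered capacity is 4,670 units, below the 4,850 units limit. (i) would limit (h) — the baseline figure is 395, meeting the 320 threshold — but (j) sets (i) aside: (j) operates — the coverage ratio is 23%, less than the 29% limit. (k) applies (the café is classified under the construction sector), but is set aside by (l): (l) operates against (k): the qualifying period is 155 days, meeting the 140 days threshold. (m), which would lift (l), does not operate here — no current Annual Clearance is held. So (b) applies.
Exception (c) does not apply: the reference index is 185, short of 194.
Exception (d) fails — at least one employee is not a family member.
Exception (e): the compliance score is 60 points, meeting the 57 points threshold; a current Small Employer Certificate is held — every condition holds. But: (n) operates against (e): a current Schedule B Approval is held. (o), which would lift (n), is not engaged — the Schedule D Certificate is not current. So (e) is unavailable.

No — exception (b) applies; Anika's café is not required to maintain a written harassment policy.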